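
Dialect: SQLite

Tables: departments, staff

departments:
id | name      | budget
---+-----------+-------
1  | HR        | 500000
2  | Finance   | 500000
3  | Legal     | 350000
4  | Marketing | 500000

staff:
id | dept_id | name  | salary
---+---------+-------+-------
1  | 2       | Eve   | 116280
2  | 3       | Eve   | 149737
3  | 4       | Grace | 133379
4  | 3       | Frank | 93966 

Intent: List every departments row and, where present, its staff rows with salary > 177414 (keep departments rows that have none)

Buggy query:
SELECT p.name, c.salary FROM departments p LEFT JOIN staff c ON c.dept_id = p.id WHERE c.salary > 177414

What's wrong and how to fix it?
Bug: Filtering c.salary in WHERE discards the NULL rows produced by LEFT JOIN, turning it into an inner join

Fix: Move the right-table condition into the ON clause so unmatched parents are kept

Corrected query:
SELECT p.name, c.salary FROM departments p LEFT JOIN staff c ON c.dept_id = p.id AND c.salary > 177414

Result:
name      | salary
----------+-------
HR        | NULL  
Finance   | NULL  
Legal     | NULL  
Marketing | NULL  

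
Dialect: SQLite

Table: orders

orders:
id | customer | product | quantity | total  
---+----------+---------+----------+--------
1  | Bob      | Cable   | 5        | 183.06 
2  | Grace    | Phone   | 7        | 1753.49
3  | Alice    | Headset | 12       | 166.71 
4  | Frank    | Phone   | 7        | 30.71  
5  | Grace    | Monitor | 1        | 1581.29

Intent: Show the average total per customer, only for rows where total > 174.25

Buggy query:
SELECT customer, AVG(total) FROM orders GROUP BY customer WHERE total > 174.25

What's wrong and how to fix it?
Bug: Row-level WHERE must come before GROUP BY in the clause order

Fix: Move the WHERE clause before GROUP BY

Corrected query:
SELECT customer, AVG(total) FROM orders WHERE total > 174.25 GROUP BY customer

Result:
customer | AVG(total)
---------+-----------
Bob      | 183.06    
Grace    | 1667.39   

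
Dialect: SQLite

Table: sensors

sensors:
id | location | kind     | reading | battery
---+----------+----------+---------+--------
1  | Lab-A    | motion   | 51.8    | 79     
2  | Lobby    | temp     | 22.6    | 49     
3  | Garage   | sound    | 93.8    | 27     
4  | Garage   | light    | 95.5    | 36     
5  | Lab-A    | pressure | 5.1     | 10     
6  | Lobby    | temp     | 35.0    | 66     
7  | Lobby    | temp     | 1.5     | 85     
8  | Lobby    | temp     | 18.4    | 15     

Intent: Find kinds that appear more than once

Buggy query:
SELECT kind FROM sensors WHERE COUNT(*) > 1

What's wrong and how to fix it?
Bug: WHERE can't reference COUNT(*); aggregates are computed after WHERE

Fix: GROUP BY kind, then filter groups with HAVING COUNT(*) > 1

Corrected query:
SELECT kind FROM sensors GROUP BY kind HAVING COUNT(*) > 1

Result:
kind
----
temp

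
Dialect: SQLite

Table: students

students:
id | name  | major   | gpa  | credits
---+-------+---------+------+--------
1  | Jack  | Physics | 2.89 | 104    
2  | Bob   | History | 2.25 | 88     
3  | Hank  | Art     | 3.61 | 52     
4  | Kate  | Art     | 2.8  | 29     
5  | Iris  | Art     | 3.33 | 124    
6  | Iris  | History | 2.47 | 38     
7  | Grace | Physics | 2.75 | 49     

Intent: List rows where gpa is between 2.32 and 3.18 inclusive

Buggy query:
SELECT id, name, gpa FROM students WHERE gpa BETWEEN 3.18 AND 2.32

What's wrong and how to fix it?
Bug: The bounds are reversed; BETWEEN a AND b requires a <= b to match anything

Fix: Swap the bounds so the smaller value comes first

Corrected query:
SELECT id, name, gpa FROM students WHERE gpa BETWEEN 2.32 AND 3.18

Result:
id | name  | gpa 
---+-------+-----
1  | Jack  | 2.89
4  | Kate  | 2.8 
6  | Iris  | 2.47
7  | Grace | 2.75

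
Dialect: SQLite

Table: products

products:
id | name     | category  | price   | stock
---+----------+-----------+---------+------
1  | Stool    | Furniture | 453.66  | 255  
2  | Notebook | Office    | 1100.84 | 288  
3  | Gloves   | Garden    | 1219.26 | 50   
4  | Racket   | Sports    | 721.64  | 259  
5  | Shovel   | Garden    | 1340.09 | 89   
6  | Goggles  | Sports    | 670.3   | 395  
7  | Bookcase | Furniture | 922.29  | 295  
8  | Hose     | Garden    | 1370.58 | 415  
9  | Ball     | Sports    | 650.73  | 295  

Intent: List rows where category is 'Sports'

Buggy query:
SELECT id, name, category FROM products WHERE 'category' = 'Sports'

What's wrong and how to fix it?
Bug: 'category' in single quotes is a string literal, not the column; the comparison is literal-vs-literal and never true

Fix: Remove the quotes around the column name (or use double quotes for an identifier)

Corrected query:
SELECT id, name, category FROM products WHERE category = 'Sports'

Result:
id | name    | category
---+---------+---------
4  | Racket  | Sports  
6  | Goggles | Sports  
9  | Ball    | Sports  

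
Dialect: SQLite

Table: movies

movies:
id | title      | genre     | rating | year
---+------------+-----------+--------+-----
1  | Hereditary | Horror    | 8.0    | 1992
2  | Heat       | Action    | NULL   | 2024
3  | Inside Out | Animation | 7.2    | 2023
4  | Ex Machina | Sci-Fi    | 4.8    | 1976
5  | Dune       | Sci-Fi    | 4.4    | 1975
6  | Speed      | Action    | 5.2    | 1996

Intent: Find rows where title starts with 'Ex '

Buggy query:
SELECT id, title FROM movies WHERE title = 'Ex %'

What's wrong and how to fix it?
Bug: Wildcards only work with LIKE; '=' treats '%' as a literal character

Fix: Use LIKE for wildcard pattern matching

Corrected query:
SELECT id, title FROM movies WHERE title LIKE 'Ex %'

Result:
id | title     
---+-----------
4  | Ex Machina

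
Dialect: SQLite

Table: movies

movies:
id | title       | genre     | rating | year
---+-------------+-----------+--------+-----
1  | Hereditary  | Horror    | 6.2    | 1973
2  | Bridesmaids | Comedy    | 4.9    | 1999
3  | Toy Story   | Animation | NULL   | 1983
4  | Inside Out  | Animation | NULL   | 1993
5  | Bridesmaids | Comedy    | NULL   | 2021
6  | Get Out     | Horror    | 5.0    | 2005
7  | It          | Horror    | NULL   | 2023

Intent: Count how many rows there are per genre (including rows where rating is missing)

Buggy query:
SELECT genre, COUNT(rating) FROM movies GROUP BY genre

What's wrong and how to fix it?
Bug: COUNT(column) counts non-NULL values only; rows with NULL rating aren't counted

Fix: Use COUNT(*) to count all rows regardless of NULL

Corrected query:
SELECT genre, COUNT(*) FROM movies GROUP BY genre

Result:
genre     | COUNT(*)
----------+---------
Animation | 2       
Comedy    | 2       
Horror    | 3       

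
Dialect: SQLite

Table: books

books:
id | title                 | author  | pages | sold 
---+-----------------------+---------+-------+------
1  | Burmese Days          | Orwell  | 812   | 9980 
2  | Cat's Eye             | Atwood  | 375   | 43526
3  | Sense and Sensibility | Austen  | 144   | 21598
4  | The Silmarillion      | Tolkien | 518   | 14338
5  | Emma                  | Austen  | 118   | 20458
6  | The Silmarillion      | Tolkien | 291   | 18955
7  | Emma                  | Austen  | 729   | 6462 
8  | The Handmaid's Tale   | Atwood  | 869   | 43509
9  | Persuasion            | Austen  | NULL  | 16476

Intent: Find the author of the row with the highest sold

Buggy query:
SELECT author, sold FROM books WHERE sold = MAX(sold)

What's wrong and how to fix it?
Bug: WHERE is evaluated per row; an aggregate over the whole table isn't defined there

Fix: Wrap MAX in a scalar subquery so WHERE compares against a single value

Corrected query:
SELECT author, sold FROM books WHERE sold = (SELECT MAX(sold) FROM books)

Result:
author | sold 
-------+------
Atwood | 43526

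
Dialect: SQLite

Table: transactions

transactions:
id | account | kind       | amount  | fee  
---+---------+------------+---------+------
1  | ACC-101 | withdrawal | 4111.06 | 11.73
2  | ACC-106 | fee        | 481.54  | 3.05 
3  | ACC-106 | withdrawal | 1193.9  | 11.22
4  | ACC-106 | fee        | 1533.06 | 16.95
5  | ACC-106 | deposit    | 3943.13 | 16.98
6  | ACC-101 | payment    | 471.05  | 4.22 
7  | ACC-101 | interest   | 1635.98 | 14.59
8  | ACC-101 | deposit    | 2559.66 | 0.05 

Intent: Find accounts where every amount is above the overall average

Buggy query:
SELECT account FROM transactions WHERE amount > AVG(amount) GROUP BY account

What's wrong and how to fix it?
Bug: AVG() is an aggregate; it can't sit directly in WHERE

Fix: Compute the overall average in a scalar subquery and compare each group's MIN against it in HAVING

Corrected query:
SELECT account FROM transactions GROUP BY account HAVING MIN(amount) > (SELECT AVG(amount) FROM transactions)

Result:
(no rows)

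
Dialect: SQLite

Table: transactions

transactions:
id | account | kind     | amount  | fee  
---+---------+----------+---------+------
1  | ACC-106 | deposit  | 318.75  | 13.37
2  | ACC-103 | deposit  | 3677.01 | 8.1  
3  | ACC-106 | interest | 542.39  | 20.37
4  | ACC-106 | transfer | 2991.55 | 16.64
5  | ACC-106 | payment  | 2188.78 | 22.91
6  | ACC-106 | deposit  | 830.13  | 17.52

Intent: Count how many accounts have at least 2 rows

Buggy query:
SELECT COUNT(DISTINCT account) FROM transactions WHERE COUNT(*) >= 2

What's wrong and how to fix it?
Bug: WHERE filters individual rows, not groups, so a group-level COUNT is invalid there

Fix: Use a subquery that GROUPs and filters with HAVING, then count its rows

Corrected query:
SELECT COUNT(*) FROM (SELECT account FROM transactions GROUP BY account HAVING COUNT(*) >= 2)

Result:
COUNT(*)
--------
1       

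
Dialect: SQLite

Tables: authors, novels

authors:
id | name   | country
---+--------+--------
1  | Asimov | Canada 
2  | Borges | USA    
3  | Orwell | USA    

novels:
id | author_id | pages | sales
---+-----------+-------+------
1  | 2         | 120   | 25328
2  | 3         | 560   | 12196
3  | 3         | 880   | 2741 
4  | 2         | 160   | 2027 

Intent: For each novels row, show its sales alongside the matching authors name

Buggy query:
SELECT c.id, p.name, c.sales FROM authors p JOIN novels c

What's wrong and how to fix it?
Bug: Missing join condition: each novels row is matched to all authors rows instead of just its own

Fix: Specify the join condition linking the foreign key to the parent id

Corrected query:
SELECT c.id, p.name, c.sales FROM authors p JOIN novels c ON c.author_id = p.id

Result:
id | name   | sales
---+--------+------
1  | Borges | 25328
2  | Orwell | 12196
3  | Orwell | 2741 
4  | Borges | 2027 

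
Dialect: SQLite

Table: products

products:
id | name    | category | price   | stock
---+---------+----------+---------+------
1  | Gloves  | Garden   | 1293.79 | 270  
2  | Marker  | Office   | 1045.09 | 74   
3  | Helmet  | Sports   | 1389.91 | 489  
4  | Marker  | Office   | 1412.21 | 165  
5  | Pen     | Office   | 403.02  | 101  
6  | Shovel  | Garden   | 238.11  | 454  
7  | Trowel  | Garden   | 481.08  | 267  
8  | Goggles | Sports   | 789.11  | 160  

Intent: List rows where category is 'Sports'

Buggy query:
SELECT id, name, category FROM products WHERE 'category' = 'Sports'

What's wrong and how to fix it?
Bug: Single quotes denote string literals in SQL; the column name is being compared as a constant string

Fix: Remove the quotes around the column name (or use double quotes for an identifier)

Corrected query:
SELECT id, name, category FROM products WHERE category = 'Sports'

Result:
id | name    | category
---+---------+---------
3  | Helmet  | Sports  
8  | Goggles | Sports  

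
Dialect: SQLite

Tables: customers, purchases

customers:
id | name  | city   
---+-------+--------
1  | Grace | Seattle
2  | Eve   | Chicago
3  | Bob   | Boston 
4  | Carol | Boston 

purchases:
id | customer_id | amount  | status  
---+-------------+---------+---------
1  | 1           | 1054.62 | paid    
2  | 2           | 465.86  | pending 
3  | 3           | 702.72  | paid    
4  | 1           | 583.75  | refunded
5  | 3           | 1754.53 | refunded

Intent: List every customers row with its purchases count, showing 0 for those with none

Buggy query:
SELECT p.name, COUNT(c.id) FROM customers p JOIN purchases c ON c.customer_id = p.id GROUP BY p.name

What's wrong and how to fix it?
Bug: An inner join excludes parents with zero children

Fix: Switch to LEFT JOIN to retain unmatched parent rows

Corrected query:
SELECT p.name, COUNT(c.id) FROM customers p LEFT JOIN purchases c ON c.customer_id = p.id GROUP BY p.name

Result:
name  | COUNT(c.id)
------+------------
Bob   | 2          
Carol | 0          
Eve   | 1          
Grace | 2          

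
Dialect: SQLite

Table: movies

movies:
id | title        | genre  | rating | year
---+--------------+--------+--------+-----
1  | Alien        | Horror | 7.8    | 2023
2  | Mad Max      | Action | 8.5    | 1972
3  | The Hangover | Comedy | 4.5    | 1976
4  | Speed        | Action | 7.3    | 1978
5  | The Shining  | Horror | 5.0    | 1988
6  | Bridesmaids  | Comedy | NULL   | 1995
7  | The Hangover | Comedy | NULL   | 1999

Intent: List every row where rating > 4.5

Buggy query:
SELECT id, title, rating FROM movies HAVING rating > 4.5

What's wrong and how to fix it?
Bug: This is a non-aggregate query (no GROUP BY, no aggregates), so in SQLite the HAVING clause is invalid here; a row-level condition belongs in WHERE

Fix: Replace HAVING with WHERE since the condition applies to individual rows

Corrected query:
SELECT id, title, rating FROM movies WHERE rating > 4.5

Result:
id | title       | rating
---+-------------+-------
1  | Alien       | 7.8   
2  | Mad Max     | 8.5   
4  | Speed       | 7.3   
5  | The Shining | 5     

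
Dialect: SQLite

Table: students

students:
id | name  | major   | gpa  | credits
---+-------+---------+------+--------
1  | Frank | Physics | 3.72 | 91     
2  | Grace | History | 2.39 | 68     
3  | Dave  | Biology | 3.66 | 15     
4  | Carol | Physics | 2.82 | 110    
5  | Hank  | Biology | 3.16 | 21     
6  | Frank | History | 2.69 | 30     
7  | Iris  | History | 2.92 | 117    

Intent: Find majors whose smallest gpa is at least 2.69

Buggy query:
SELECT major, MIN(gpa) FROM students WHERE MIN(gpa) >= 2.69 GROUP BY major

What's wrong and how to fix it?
Bug: MIN() in WHERE is a misuse of aggregate

Fix: Replace WHERE with HAVING after the GROUP BY

Corrected query:
SELECT major, MIN(gpa) FROM students GROUP BY major HAVING MIN(gpa) >= 2.69

Result:
major   | MIN(gpa)
--------+---------
Biology | 3.16    
Physics | 2.82    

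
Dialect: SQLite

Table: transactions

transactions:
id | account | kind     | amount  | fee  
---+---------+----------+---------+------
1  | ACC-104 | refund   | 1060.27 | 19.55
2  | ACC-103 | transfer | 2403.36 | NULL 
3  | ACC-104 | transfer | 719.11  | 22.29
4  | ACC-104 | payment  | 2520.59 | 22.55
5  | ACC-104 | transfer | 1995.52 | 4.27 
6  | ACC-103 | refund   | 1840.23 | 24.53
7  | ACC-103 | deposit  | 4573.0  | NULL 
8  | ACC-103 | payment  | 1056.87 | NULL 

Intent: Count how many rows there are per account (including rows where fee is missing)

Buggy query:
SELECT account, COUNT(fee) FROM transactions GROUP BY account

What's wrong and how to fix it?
Bug: COUNT(fee) skips NULLs, so groups with missing fee are undercounted

Fix: Replace COUNT(fee) with COUNT(*)

Corrected query:
SELECT account, COUNT(*) FROM transactions GROUP BY account

Result:
account | COUNT(*)
--------+---------
ACC-103 | 4       
ACC-104 | 4       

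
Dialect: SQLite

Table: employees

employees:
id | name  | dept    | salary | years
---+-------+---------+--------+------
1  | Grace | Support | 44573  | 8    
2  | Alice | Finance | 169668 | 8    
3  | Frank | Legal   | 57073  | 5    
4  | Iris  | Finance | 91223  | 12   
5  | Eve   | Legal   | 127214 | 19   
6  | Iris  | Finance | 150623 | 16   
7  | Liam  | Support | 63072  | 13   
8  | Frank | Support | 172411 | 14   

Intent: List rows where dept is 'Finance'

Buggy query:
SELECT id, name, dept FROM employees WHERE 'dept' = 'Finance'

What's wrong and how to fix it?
Bug: 'dept' in single quotes is a string literal, not the column; the comparison is literal-vs-literal and never true

Fix: Reference the column as dept without single quotes

Corrected query:
SELECT id, name, dept FROM employees WHERE dept = 'Finance'

Result:
id | name  | dept   
---+-------+--------
2  | Alice | Finance
4  | Iris  | Finance
6  | Iris  | Finance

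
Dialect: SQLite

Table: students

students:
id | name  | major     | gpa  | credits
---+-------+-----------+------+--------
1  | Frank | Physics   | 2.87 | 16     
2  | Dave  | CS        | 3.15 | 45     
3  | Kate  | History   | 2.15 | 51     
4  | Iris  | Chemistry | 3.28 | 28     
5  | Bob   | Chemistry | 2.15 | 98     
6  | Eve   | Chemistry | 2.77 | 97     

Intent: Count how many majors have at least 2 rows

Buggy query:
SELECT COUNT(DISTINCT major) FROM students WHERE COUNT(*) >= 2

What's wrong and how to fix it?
Bug: COUNT(*) cannot appear in WHERE; the per-group count doesn't exist yet

Fix: Group first with HAVING COUNT(*) >= 2, then COUNT the resulting groups

Corrected query:
SELECT COUNT(*) FROM (SELECT major FROM students GROUP BY major HAVING COUNT(*) >= 2)

Result:
COUNT(*)
--------
1       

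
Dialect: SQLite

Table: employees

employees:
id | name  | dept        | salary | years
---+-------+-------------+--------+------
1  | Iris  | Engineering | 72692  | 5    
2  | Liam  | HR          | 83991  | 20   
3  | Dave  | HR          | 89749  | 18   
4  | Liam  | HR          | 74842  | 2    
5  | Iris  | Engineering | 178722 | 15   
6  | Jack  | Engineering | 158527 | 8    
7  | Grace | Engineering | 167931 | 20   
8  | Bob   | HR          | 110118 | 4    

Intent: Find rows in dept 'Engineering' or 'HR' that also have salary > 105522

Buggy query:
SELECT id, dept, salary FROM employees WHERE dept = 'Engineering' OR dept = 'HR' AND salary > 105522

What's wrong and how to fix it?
Bug: Without parentheses, AND is evaluated before OR, so the salary filter only applies to the 'HR' branch

Fix: Group the OR with parentheses (or use IN), then AND the threshold

Corrected query:
SELECT id, dept, salary FROM employees WHERE (dept = 'Engineering' OR dept = 'HR') AND salary > 105522

Result:
id | dept        | salary
---+-------------+-------
5  | Engineering | 178722
6  | Engineering | 158527
7  | Engineering | 167931
8  | HR          | 110118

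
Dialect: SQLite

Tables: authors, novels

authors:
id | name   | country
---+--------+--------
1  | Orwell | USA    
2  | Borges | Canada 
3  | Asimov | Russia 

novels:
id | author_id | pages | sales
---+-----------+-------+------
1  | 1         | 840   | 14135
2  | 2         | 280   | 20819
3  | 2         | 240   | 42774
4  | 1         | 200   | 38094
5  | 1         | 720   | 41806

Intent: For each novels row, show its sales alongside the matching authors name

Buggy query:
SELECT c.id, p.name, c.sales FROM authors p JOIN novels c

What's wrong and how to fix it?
Bug: Missing join condition: each novels row is matched to all authors rows instead of just its own

Fix: Add ON c.author_id = p.id to the JOIN

Corrected query:
SELECT c.id, p.name, c.sales FROM authors p JOIN novels c ON c.author_id = p.id

Result:
id | name   | sales
---+--------+------
1  | Orwell | 14135
2  | Borges | 20819
3  | Borges | 42774
4  | Orwell | 38094
5  | Orwell | 41806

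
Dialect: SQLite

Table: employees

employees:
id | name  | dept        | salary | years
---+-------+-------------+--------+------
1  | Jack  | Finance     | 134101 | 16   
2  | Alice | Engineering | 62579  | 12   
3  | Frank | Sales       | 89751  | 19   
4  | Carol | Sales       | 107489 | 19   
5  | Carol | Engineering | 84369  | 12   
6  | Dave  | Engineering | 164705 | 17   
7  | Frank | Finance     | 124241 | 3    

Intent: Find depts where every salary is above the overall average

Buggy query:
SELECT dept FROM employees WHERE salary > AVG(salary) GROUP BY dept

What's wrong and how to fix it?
Bug: WHERE evaluates per row before aggregation, so AVG() is unavailable

Fix: Compute the overall average in a scalar subquery and compare each group's MIN against it in HAVING

Corrected query:
SELECT dept FROM employees GROUP BY dept HAVING MIN(salary) > (SELECT AVG(salary) FROM employees)

Result:
dept   
-------
Finance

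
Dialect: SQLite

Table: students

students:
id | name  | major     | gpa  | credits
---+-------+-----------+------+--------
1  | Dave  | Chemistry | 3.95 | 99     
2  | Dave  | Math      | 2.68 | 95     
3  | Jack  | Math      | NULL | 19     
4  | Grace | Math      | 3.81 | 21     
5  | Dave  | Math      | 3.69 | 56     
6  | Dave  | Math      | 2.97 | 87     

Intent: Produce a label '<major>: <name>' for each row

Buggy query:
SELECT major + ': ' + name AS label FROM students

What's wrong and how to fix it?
Bug: '+' is numeric addition; on text columns SQLite converts them to 0 instead of concatenating

Fix: Use the || operator for string concatenation

Corrected query:
SELECT major || ': ' || name AS label FROM students

Result:
label          
---------------
Chemistry: Dave
Math: Dave     
Math: Jack     
Math: Grace    
Math: Dave     
Math: Dave     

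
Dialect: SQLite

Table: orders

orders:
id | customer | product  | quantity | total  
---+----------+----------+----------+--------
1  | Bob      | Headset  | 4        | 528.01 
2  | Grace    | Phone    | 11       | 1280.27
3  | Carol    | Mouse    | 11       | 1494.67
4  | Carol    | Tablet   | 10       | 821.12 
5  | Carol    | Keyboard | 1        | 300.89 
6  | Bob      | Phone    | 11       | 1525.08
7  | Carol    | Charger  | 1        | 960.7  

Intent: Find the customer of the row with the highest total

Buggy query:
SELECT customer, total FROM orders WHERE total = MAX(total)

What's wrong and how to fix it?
Bug: MAX(total) is an aggregate and cannot be used directly in WHERE

Fix: Use a subquery: WHERE total = (SELECT MAX(total) FROM orders)

Corrected query:
SELECT customer, total FROM orders WHERE total = (SELECT MAX(total) FROM orders)

Result:
customer | total  
---------+--------
Bob      | 1525.08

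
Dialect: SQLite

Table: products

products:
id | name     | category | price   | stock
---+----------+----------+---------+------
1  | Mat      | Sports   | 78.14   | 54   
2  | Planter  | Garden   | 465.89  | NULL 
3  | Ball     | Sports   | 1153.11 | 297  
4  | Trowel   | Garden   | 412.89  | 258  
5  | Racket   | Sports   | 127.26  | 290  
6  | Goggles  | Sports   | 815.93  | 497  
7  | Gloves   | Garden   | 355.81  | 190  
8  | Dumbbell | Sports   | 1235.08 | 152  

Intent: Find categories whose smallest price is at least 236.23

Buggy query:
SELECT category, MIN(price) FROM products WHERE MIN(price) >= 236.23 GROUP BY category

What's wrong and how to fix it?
Bug: MIN() in WHERE is a misuse of aggregate

Fix: Replace WHERE with HAVING after the GROUP BY

Corrected query:
SELECT category, MIN(price) FROM products GROUP BY category HAVING MIN(price) >= 236.23

Result:
category | MIN(price)
---------+-----------
Garden   | 355.81    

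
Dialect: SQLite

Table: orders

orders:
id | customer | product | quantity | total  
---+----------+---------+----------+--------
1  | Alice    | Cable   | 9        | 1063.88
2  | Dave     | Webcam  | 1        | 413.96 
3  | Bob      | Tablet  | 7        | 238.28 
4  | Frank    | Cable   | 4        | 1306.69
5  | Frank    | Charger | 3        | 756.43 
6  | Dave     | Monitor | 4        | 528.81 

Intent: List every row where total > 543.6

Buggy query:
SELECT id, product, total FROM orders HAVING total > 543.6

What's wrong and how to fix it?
Bug: This is a non-aggregate query (no GROUP BY, no aggregates), so in SQLite the HAVING clause is invalid here; a row-level condition belongs in WHERE

Fix: Replace HAVING with WHERE since the condition applies to individual rows

Corrected query:
SELECT id, product, total FROM orders WHERE total > 543.6

Result:
id | product | total  
---+---------+--------
1  | Cable   | 1063.88
4  | Cable   | 1306.69
5  | Charger | 756.43 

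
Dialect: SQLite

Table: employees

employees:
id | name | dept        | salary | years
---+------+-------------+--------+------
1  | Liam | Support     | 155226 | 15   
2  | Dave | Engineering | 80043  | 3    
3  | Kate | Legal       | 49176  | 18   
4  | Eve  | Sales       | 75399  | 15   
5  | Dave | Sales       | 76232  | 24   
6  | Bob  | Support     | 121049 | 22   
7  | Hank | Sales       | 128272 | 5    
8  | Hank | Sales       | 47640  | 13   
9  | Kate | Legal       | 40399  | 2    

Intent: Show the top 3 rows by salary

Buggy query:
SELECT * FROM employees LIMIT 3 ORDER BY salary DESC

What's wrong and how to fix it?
Bug: LIMIT must come after ORDER BY

Fix: Swap the clauses: ORDER BY first, then LIMIT

Corrected query:
SELECT * FROM employees ORDER BY salary DESC LIMIT 3

Result:
id | name | dept    | salary | years
---+------+---------+--------+------
1  | Liam | Support | 155226 | 15   
7  | Hank | Sales   | 128272 | 5    
6  | Bob  | Support | 121049 | 22   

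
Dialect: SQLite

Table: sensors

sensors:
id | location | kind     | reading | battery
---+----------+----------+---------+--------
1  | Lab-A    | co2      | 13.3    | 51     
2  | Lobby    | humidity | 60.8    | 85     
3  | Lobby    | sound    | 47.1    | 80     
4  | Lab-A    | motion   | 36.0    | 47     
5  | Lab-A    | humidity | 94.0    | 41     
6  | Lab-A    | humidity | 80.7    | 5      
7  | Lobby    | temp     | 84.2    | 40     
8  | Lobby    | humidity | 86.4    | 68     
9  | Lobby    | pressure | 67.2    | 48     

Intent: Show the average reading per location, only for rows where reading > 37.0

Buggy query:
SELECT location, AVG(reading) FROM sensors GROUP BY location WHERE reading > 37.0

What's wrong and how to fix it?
Bug: WHERE cannot follow GROUP BY

Fix: Move the WHERE clause before GROUP BY

Corrected query:
SELECT location, AVG(reading) FROM sensors WHERE reading > 37.0 GROUP BY location

Result:
location | AVG(reading)
---------+-------------
Lab-A    | 87.35       
Lobby    | 69.14       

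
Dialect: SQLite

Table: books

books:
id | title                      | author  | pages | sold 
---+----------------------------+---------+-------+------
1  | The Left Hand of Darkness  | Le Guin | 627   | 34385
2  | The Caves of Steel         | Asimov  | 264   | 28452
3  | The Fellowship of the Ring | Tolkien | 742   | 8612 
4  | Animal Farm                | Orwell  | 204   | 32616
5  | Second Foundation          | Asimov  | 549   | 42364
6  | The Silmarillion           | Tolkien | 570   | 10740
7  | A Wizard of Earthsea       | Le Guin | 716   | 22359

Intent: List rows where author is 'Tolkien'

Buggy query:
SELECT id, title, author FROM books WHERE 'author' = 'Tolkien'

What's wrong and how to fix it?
Bug: Single quotes denote string literals in SQL; the column name is being compared as a constant string

Fix: Reference the column as author without single quotes

Corrected query:
SELECT id, title, author FROM books WHERE author = 'Tolkien'

Result:
id | title                      | author 
---+----------------------------+--------
3  | The Fellowship of the Ring | Tolkien
6  | The Silmarillion           | Tolkien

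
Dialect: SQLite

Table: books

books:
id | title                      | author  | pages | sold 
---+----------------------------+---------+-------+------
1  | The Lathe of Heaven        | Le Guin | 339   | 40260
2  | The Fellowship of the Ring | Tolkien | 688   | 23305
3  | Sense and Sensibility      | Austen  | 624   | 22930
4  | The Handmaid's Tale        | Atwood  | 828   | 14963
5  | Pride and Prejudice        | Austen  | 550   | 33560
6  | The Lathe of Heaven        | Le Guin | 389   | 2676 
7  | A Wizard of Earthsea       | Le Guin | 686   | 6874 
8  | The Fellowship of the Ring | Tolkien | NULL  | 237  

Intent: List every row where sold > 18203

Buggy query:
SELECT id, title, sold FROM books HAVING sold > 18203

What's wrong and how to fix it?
Bug: This is a non-aggregate query (no GROUP BY, no aggregates), so in SQLite the HAVING clause is invalid here; a row-level condition belongs in WHERE

Fix: Replace HAVING with WHERE since the condition applies to individual rows

Corrected query:
SELECT id, title, sold FROM books WHERE sold > 18203

Result:
id | title                      | sold 
---+----------------------------+------
1  | The Lathe of Heaven        | 40260
2  | The Fellowship of the Ring | 23305
3  | Sense and Sensibility      | 22930
5  | Pride and Prejudice        | 33560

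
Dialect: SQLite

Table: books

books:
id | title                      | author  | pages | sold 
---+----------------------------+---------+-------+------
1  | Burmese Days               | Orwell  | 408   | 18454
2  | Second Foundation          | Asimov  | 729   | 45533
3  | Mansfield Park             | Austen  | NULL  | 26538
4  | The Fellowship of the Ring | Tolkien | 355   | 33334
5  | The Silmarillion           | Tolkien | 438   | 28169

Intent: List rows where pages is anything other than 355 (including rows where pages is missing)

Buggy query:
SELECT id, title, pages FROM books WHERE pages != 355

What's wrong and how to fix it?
Bug: 'pages != 355' is unknown when pages is NULL, so NULL rows are silently excluded

Fix: Add an explicit OR pages IS NULL to include the missing-value rows

Corrected query:
SELECT id, title, pages FROM books WHERE pages != 355 OR pages IS NULL

Result:
id | title             | pages
---+-------------------+------
1  | Burmese Days      | 408  
2  | Second Foundation | 729  
3  | Mansfield Park    | NULL 
5  | The Silmarillion  | 438  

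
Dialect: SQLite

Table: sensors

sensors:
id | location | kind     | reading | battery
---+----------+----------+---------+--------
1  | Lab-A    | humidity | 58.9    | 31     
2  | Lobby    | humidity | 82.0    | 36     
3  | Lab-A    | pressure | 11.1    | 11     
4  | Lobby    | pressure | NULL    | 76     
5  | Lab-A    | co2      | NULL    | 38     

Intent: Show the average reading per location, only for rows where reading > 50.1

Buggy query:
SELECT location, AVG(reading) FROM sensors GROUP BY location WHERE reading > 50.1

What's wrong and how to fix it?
Bug: Row-level WHERE must come before GROUP BY in the clause order

Fix: Move the WHERE clause before GROUP BY

Corrected query:
SELECT location, AVG(reading) FROM sensors WHERE reading > 50.1 GROUP BY location

Result:
location | AVG(reading)
---------+-------------
Lab-A    | 58.9        
Lobby    | 82          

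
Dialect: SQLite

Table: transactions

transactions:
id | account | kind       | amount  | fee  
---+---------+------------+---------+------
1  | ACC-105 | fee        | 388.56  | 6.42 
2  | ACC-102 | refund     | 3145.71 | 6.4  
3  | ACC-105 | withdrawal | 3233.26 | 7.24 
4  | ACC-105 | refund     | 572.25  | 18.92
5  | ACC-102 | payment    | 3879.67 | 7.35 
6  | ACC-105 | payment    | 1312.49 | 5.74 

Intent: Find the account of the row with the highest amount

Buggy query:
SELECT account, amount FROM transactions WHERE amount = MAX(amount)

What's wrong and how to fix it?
Bug: MAX(amount) is an aggregate and cannot be used directly in WHERE

Fix: Use a subquery: WHERE amount = (SELECT MAX(amount) FROM transactions)

Corrected query:
SELECT account, amount FROM transactions WHERE amount = (SELECT MAX(amount) FROM transactions)

Result:
account | amount 
--------+--------
ACC-102 | 3879.67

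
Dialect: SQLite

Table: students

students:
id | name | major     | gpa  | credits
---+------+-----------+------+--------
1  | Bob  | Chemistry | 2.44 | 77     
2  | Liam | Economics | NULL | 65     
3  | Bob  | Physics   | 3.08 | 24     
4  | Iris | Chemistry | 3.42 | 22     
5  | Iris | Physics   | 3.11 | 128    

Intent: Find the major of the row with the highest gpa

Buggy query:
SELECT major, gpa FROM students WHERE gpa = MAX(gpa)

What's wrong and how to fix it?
Bug: MAX(gpa) is an aggregate and cannot be used directly in WHERE

Fix: Wrap MAX in a scalar subquery so WHERE compares against a single value

Corrected query:
SELECT major, gpa FROM students WHERE gpa = (SELECT MAX(gpa) FROM students)

Result:
major     | gpa 
----------+-----
Chemistry | 3.42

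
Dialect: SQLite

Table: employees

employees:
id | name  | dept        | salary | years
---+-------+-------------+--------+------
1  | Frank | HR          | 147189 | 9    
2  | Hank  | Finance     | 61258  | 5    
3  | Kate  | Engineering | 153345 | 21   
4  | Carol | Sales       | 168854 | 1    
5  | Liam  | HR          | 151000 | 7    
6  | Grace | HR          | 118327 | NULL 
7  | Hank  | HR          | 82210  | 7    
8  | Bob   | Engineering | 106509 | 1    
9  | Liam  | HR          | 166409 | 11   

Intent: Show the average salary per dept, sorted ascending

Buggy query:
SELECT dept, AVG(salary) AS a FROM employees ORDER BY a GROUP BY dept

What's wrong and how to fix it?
Bug: GROUP BY must precede ORDER BY

Fix: Reorder: SELECT … FROM … GROUP BY … ORDER BY …

Corrected query:
SELECT dept, AVG(salary) AS a FROM employees GROUP BY dept ORDER BY a

Result:
dept        | a     
------------+-------
Finance     | 61258 
Engineering | 129927
HR          | 133027
Sales       | 168854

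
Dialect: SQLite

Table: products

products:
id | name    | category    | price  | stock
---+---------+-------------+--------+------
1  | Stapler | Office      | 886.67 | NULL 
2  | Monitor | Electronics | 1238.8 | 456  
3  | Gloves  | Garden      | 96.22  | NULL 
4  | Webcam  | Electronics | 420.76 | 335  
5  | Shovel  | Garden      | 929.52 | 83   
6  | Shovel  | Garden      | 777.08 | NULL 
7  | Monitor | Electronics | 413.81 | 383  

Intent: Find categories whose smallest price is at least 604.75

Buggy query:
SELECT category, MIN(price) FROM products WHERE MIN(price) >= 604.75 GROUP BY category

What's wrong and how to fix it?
Bug: Aggregates like MIN are computed per group after WHERE runs

Fix: Use HAVING for the per-group MIN condition

Corrected query:
SELECT category, MIN(price) FROM products GROUP BY category HAVING MIN(price) >= 604.75

Result:
category | MIN(price)
---------+-----------
Office   | 886.67    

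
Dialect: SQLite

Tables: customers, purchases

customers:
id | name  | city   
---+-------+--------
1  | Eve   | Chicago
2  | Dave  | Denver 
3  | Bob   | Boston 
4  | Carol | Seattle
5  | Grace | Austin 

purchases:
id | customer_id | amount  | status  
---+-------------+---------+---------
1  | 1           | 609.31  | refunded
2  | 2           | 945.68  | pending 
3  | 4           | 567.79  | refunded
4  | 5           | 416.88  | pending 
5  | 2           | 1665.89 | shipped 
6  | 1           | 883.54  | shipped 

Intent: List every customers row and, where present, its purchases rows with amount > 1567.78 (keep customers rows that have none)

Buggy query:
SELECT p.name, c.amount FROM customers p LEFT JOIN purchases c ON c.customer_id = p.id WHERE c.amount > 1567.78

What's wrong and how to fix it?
Bug: Filtering c.amount in WHERE discards the NULL rows produced by LEFT JOIN, turning it into an inner join

Fix: Put 'c.amount > 1567.78' in the JOIN's ON clause instead of WHERE

Corrected query:
SELECT p.name, c.amount FROM customers p LEFT JOIN purchases c ON c.customer_id = p.id AND c.amount > 1567.78

Result:
name  | amount 
------+--------
Eve   | NULL   
Dave  | 1665.89
Bob   | NULL   
Carol | NULL   
Grace | NULL   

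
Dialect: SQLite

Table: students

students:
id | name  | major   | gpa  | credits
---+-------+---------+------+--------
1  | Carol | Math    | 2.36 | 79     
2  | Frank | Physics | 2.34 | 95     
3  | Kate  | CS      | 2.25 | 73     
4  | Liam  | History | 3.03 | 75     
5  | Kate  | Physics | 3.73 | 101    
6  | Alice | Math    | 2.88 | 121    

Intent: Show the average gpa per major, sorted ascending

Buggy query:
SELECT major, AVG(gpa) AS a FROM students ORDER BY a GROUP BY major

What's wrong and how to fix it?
Bug: GROUP BY must precede ORDER BY

Fix: Reorder: SELECT … FROM … GROUP BY … ORDER BY …

Corrected query:
SELECT major, AVG(gpa) AS a FROM students GROUP BY major ORDER BY a

Result:
major   | a    
--------+------
CS      | 2.25 
Math    | 2.62 
History | 3.03 
Physics | 3.035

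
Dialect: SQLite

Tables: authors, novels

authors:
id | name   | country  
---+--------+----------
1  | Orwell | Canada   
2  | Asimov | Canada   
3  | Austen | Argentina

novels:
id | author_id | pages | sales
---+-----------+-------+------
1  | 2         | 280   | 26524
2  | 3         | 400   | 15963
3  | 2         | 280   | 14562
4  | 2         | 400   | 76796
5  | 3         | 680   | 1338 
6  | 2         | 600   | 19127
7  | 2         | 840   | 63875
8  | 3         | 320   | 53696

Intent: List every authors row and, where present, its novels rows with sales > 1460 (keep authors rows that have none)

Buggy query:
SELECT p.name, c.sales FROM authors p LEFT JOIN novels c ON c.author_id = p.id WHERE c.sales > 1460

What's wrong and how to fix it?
Bug: A WHERE condition on the right-hand table after LEFT JOIN drops unmatched parents

Fix: Move the right-table condition into the ON clause so unmatched parents are kept

Corrected query:
SELECT p.name, c.sales FROM authors p LEFT JOIN novels c ON c.author_id = p.id AND c.sales > 1460

Result:
name   | sales
-------+------
Orwell | NULL 
Asimov | 14562
Asimov | 19127
Asimov | 26524
Asimov | 63875
Asimov | 76796
Austen | 15963
Austen | 53696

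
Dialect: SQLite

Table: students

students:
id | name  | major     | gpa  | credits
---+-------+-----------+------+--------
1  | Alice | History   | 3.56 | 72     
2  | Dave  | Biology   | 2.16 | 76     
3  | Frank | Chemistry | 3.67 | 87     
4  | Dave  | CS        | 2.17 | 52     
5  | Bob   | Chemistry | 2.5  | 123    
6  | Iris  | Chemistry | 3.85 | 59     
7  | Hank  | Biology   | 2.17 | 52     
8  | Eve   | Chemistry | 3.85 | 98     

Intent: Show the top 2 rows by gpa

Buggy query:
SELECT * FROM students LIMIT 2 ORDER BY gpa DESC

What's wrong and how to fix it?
Bug: LIMIT must come after ORDER BY

Fix: Sort with ORDER BY, then apply LIMIT

Corrected query:
SELECT * FROM students ORDER BY gpa DESC LIMIT 2

Result:
id | name | major     | gpa  | credits
---+------+-----------+------+--------
6  | Iris | Chemistry | 3.85 | 59     
8  | Eve  | Chemistry | 3.85 | 98     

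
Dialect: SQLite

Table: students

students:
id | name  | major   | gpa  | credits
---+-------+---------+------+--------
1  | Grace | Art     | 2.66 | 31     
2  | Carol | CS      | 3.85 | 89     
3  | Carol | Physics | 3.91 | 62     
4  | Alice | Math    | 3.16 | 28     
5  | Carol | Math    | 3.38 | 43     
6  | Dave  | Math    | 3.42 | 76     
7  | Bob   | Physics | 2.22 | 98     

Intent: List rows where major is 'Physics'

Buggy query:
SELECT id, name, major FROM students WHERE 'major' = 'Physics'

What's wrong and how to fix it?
Bug: 'major' in single quotes is a string literal, not the column; the comparison is literal-vs-literal and never true

Fix: Remove the quotes around the column name (or use double quotes for an identifier)

Corrected query:
SELECT id, name, major FROM students WHERE major = 'Physics'

Result:
id | name  | major  
---+-------+--------
3  | Carol | Physics
7  | Bob   | Physics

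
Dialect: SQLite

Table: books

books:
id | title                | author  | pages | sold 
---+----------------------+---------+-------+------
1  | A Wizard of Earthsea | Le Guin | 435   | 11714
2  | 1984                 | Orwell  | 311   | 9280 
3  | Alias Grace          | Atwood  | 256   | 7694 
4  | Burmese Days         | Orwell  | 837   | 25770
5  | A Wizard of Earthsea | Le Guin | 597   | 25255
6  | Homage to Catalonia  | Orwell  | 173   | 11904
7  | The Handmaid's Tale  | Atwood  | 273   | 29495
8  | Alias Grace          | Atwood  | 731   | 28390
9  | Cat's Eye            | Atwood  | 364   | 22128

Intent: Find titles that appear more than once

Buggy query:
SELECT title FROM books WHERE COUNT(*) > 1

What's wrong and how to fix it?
Bug: COUNT(*) is an aggregate and cannot be used in WHERE

Fix: GROUP BY title, then filter groups with HAVING COUNT(*) > 1

Corrected query:
SELECT title FROM books GROUP BY title HAVING COUNT(*) > 1

Result:
title               
--------------------
A Wizard of Earthsea
Alias Grace         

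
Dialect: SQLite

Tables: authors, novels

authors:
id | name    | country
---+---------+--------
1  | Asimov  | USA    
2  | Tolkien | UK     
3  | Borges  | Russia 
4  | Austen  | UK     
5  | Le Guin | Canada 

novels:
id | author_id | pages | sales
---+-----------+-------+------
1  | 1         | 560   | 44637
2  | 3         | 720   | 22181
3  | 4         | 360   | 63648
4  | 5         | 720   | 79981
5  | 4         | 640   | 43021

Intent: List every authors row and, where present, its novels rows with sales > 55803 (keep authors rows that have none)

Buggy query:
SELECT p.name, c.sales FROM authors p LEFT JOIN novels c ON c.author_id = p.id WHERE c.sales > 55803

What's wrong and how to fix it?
Bug: Filtering c.sales in WHERE discards the NULL rows produced by LEFT JOIN, turning it into an inner join

Fix: Move the right-table condition into the ON clause so unmatched parents are kept

Corrected query:
SELECT p.name, c.sales FROM authors p LEFT JOIN novels c ON c.author_id = p.id AND c.sales > 55803

Result:
name    | sales
--------+------
Asimov  | NULL 
Tolkien | NULL 
Borges  | NULL 
Austen  | 63648
Le Guin | 79981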